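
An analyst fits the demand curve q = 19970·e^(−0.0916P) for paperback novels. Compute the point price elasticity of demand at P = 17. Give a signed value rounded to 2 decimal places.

dq/dP = −0.0916·q = -385.47. At P = 17, q = 4208.18.
Ed = (dq/dP)·(P/q) = (-385.47) × (17/4208.18) = -1.5572

-1.56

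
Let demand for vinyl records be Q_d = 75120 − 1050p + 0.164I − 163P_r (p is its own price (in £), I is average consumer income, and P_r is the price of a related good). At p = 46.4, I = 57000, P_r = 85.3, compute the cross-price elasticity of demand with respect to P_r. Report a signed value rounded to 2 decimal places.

-0.64

At the given values, Q_d = 75120 − 1050(46.4) + 0.164(57000) − 163(85.3) = 21844.1.
∂Q_d/∂P_r = -163.
E = (-163) × (85.3/21844.1) = -0.6365…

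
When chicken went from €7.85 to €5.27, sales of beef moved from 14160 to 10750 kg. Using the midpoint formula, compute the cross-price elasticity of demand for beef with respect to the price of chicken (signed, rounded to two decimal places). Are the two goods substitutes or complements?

%ΔQ_{beef} = (10750 − 14160)/avg = -3410/12455 = -0.273785…
%ΔP_{chicken} = (5.27 − 7.85)/avg = -2.58/6.56 = -0.393292…
E_cross = (-3410/12455) / (-2.58/6.56) = 0.6961…
E_cross > 0 ⇒ the goods are substitutes.

0.70; substitutes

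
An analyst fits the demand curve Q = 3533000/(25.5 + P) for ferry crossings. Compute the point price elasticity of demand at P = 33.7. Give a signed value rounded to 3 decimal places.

dQ/dP = −3533000/(25.5 + P)² = -1008.09. At P = 33.7, Q = 59679.1.
Ed = (dQ/dP)·(P/Q) = (-1008.09) × (33.7/59679.1) = -0.56925…

-0.569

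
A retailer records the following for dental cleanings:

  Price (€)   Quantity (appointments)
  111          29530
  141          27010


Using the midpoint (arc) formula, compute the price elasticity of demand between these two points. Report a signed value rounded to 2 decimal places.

%ΔQ = (27010 − 29530) / [(29530 + 27010)/2] = -2520/28270 = -0.089140…
%ΔP = (141 − 111) / [(111 + 141)/2] = 30/126 = 0.238095…
Arc Ed = %ΔQ / %ΔP = (-2520/28270) / (30/126) = -0.3743…

-0.37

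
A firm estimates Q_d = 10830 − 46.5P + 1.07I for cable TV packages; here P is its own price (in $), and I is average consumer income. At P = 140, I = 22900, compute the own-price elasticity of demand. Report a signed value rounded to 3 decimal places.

At the given values, Q_d = 10830 − 46.5(140) + 1.07(22900) = 28823.
∂Q_d/∂P = −46.5.
E = (-46.5) × (140/28823) = -0.22586…

-0.226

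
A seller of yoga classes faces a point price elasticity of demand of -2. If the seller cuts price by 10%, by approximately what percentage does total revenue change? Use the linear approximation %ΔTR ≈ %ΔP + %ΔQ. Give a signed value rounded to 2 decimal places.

%ΔQ ≈ Ed × %ΔP = (-2) × (-10%) = +20.0000%
%ΔTR ≈ %ΔP + %ΔQ = (-10%) + (+20.0000%) = +10.0000%

+10.00%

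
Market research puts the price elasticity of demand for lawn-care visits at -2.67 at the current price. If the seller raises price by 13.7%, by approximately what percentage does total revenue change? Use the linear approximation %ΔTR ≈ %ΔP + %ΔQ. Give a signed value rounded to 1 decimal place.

%ΔQ ≈ Ed × %ΔP = (-2.67) × (+13.7%) = -36.5790%
%ΔTR ≈ %ΔP + %ΔQ = (+13.7%) + (-36.5790%) = -22.8790%

-22.9%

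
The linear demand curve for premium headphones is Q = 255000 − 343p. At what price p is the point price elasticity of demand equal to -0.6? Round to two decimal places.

278.79

Ed = −343p/(255000 − 343p). Set this equal to -0.6:
343p = 0.6·(255000 − 343p) ⇒ 343p(1 + 0.6) = 0.6·255000
p = 0.6·255000 / (343·1.6) = 278.7900…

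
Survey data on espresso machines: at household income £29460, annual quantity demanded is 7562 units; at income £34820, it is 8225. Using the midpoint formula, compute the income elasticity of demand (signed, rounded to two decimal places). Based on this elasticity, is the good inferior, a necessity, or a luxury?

0.50; necessity

%ΔQ = (8225 − 7562)/[( 7562 + 8225)/2] = 663/7893.5 = 0.083993…
%ΔIncome = (34820 − 29460)/[( 29460 + 34820)/2] = 5360/32140 = 0.166770…
E_income = (663/7893.5) / (5360/32140) = 0.5036…
0 < E_income < 1 ⇒ normal good, necessity.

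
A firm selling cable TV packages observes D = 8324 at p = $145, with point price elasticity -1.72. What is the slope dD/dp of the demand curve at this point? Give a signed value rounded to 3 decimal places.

-98.740

Ed = (dD/dp)·(p/D) ⇒ dD/dp = Ed·D/p = (-1.72)·8324/145 = -98.73986…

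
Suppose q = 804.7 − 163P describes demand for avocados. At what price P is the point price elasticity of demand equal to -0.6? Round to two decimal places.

Ed = −163P/(804.7 − 163P). Set this equal to -0.6:
163P = 0.6·(804.7 − 163P) ⇒ 163P(1 + 0.6) = 0.6·804.7
P = 0.6·804.7 / (163·1.6) = 1.8513…

1.85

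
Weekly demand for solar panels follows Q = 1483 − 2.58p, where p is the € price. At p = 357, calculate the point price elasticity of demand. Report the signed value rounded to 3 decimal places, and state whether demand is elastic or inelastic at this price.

-1.639; elastic

dQ/dp = −2.58. At p = 357, Q = 1483 − 2.58(357) = 561.94.
Ed = (dQ/dp)·(p/Q) = −2.58 × (357/561.94) = -1.63907…
|Ed| = 1.639 > 1, so demand is elastic.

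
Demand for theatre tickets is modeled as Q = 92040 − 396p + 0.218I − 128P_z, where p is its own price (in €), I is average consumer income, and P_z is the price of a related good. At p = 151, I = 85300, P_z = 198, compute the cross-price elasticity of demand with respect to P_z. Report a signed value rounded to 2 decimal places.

-0.99

At the given values, Q = 92040 − 396(151) + 0.218(85300) − 128(198) = 25495.4.
∂Q/∂P_z = -128.
E = (-128) × (198/25495.4) = -0.9940…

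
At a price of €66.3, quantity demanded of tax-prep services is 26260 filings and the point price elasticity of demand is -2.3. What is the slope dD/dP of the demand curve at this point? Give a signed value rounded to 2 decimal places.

Ed = (dD/dP)·(P/D) ⇒ dD/dP = Ed·D/P = (-2.3)·26260/66.3 = -910.9803…

-910.98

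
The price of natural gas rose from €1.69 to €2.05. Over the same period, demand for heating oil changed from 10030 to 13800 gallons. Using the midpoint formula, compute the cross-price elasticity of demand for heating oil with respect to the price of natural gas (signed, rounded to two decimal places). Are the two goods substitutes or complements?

1.64; substitutes

%ΔQ_{heating oil} = (13800 − 10030)/avg = 3770/11915 = 0.316407…
%ΔP_{natural gas} = (2.05 − 1.69)/avg = 0.36/1.87 = 0.192513…
E_cross = (3770/11915) / (0.36/1.87) = 1.6435…
E_cross > 0 ⇒ the goods are substitutes.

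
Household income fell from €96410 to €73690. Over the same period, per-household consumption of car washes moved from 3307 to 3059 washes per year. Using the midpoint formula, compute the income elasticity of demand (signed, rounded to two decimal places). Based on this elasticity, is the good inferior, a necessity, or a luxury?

0.29; necessity

%ΔQ = (3059 − 3307)/[( 3307 + 3059)/2] = -248/3183 = -0.077913…
%ΔIncome = (73690 − 96410)/[( 96410 + 73690)/2] = -22720/85050 = -0.267136…
E_income = (-248/3183) / (-22720/85050) = 0.2916…
0 < E_income < 1 ⇒ normal good, necessity.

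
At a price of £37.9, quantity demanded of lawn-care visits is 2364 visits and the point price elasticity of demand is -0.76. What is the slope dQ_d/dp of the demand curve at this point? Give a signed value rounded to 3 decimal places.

-47.405

Ed = (dQ_d/dp)·(p/Q_d) ⇒ dQ_d/dp = Ed·Q_d/p = (-0.76)·2364/37.9 = -47.40474…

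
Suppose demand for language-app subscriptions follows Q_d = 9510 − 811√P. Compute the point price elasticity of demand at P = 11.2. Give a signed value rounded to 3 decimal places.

dQ_d/dP = −811/(2√P) = -121.166. At P = 11.2, Q_d = 6795.87.
Ed = (dQ_d/dP)·(P/Q_d) = (-121.166) × (11.2/6795.87) = -0.19968…

-0.200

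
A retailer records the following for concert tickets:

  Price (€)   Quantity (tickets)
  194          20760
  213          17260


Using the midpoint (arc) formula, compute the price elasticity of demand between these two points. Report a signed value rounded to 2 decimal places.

%ΔQ = (17260 − 20760) / [(20760 + 17260)/2] = -3500/19010 = -0.184113…
%ΔP = (213 − 194) / [(194 + 213)/2] = 19/203.5 = 0.093366…
Arc Ed = %ΔQ / %ΔP = (-3500/19010) / (19/203.5) = -1.9719…

-1.97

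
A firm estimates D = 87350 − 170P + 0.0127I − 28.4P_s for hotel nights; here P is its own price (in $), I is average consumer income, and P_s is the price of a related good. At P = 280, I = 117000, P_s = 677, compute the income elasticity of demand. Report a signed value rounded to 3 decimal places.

0.068

At the given values, D = 87350 − 170(280) + 0.0127(117000) − 28.4(677) = 22009.1.
∂D/∂I = 0.0127.
E = (0.0127) × (117000/22009.1) = 0.06751…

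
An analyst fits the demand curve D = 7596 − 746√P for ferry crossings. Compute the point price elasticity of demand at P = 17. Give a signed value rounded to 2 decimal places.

dD/dP = −746/(2√P) = -90.4658. At P = 17, D = 4520.16.
Ed = (dD/dP)·(P/D) = (-90.4658) × (17/4520.16) = -0.3402…

-0.34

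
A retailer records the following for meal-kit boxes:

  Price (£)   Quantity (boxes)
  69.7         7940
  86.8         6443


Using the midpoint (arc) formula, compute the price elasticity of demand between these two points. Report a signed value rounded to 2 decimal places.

-0.95

%ΔQ = (6443 − 7940) / [(7940 + 6443)/2] = -1497/7191.5 = -0.208162…
%ΔP = (86.8 − 69.7) / [(69.7 + 86.8)/2] = 17.1/78.25 = 0.218530…
Arc Ed = %ΔQ / %ΔP = (-1497/7191.5) / (17.1/78.25) = -0.9525…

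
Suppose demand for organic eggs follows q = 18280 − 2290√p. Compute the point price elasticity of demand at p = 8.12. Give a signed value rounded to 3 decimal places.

dq/dp = −2290/(2√p) = -401.816. At p = 8.12, q = 11754.5.
Ed = (dq/dp)·(p/q) = (-401.816) × (8.12/11754.5) = -0.27757…

-0.278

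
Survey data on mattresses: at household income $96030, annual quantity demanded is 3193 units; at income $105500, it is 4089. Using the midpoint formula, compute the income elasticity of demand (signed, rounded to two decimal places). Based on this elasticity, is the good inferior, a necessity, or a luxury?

2.62; luxury

%ΔQ = (4089 − 3193)/[( 3193 + 4089)/2] = 896/3641 = 0.246086…
%ΔIncome = (105500 − 96030)/[( 96030 + 105500)/2] = 9470/100765 = 0.093981…
E_income = (896/3641) / (9470/100765) = 2.6184…
E_income > 1 ⇒ normal good, luxury.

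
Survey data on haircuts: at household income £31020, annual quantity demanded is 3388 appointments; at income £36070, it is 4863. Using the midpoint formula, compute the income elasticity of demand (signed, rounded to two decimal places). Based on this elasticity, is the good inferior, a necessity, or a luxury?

%ΔQ = (4863 − 3388)/[( 3388 + 4863)/2] = 1475/4125.5 = 0.357532…
%ΔIncome = (36070 − 31020)/[( 31020 + 36070)/2] = 5050/33545 = 0.150544…
E_income = (1475/4125.5) / (5050/33545) = 2.3749…
E_income > 1 ⇒ normal good, luxury.

2.37; luxury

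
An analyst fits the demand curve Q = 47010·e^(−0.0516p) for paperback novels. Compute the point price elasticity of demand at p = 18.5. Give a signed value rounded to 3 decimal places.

dQ/dp = −0.0516·Q = -933.818. At p = 18.5, Q = 18097.3.
Ed = (dQ/dp)·(p/Q) = (-933.818) × (18.5/18097.3) = -0.9546

-0.955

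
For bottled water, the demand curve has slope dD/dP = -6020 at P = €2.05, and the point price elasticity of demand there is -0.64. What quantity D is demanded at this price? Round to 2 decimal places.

19282.81

Ed = (dD/dP)·(P/D) ⇒ D = (dD/dP)·P/Ed = (-6020)·2.05/(-0.64) = 19282.8125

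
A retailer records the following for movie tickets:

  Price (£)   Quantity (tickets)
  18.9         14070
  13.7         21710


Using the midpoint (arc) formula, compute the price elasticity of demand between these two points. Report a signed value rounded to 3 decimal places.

-1.339

%ΔQ = (21710 − 14070) / [(14070 + 21710)/2] = 7640/17890 = 0.427054…
%ΔP = (13.7 − 18.9) / [(18.9 + 13.7)/2] = -5.2/16.3 = -0.319018…
Arc Ed = %ΔQ / %ΔP = (7640/17890) / (-5.2/16.3) = -1.33865…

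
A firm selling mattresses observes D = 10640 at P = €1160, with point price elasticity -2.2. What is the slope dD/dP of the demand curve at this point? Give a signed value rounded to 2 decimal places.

-20.18

Ed = (dD/dP)·(P/D) ⇒ dD/dP = Ed·D/P = (-2.2)·10640/1160 = -20.1793…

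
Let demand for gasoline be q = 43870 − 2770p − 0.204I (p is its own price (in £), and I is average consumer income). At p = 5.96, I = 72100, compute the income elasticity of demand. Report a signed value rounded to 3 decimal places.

At the given values, q = 43870 − 2770(5.96) − 0.204(72100) = 12652.4.
∂q/∂I = -0.204.
E = (-0.204) × (72100/12652.4) = -1.16249…

-1.162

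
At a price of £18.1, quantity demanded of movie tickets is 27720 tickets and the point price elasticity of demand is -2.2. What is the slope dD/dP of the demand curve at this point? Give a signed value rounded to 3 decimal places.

Ed = (dD/dP)·(P/D) ⇒ dD/dP = Ed·D/P = (-2.2)·27720/18.1 = -3369.28176…

-3369.282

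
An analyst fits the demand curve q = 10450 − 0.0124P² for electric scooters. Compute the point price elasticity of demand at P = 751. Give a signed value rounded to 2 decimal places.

dq/dP = −2·0.0124·P = -18.6248. At P = 751, q = 3456.3876.
Ed = (dq/dP)·(P/q) = (-18.6248) × (751/3456.3876) = -4.0467…

-4.05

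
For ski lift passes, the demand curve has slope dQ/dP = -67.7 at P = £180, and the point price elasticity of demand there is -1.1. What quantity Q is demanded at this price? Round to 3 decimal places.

11078.182

Ed = (dQ/dP)·(P/Q) ⇒ Q = (dQ/dP)·P/Ed = (-67.7)·180/(-1.1) = 11078.18181…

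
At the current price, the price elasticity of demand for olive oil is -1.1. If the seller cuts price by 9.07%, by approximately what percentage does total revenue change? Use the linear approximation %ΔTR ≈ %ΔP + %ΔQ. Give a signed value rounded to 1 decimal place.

%ΔQ ≈ Ed × %ΔP = (-1.1) × (-9.07%) = +9.9770%
%ΔTR ≈ %ΔP + %ΔQ = (-9.07%) + (+9.9770%) = +0.9070%

+0.9%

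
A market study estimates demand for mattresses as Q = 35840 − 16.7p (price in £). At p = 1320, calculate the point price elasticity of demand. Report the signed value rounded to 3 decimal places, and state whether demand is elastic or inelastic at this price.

dQ/dp = −16.7. At p = 1320, Q = 35840 − 16.7(1320) = 13796.
Ed = (dQ/dp)·(p/Q) = −16.7 × (1320/13796) = -1.59785…
|Ed| = 1.598 > 1, so demand is elastic.

-1.598; elastic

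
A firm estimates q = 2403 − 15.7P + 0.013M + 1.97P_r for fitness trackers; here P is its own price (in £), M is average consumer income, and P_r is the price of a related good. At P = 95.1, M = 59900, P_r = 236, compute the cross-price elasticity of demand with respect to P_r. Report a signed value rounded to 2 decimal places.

0.22

At the given values, q = 2403 − 15.7(95.1) + 0.013(59900) + 1.97(236) = 2153.55.
∂q/∂P_r = 1.97.
E = (1.97) × (236/2153.55) = 0.2158…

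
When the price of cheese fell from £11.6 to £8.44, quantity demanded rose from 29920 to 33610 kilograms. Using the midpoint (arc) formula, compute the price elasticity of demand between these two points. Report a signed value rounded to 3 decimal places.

%ΔQ = (33610 − 29920) / [(29920 + 33610)/2] = 3690/31765 = 0.116165…
%ΔP = (8.44 − 11.6) / [(11.6 + 8.44)/2] = -3.16/10.02 = -0.315369…
Arc Ed = %ΔQ / %ΔP = (3690/31765) / (-3.16/10.02) = -0.36834…

-0.368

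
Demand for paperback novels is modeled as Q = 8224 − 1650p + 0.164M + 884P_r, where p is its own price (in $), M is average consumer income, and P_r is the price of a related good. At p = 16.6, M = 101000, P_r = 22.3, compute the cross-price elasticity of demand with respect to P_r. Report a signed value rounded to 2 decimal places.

At the given values, Q = 8224 − 1650(16.6) + 0.164(101000) + 884(22.3) = 17111.2.
∂Q/∂P_r = 884.
E = (884) × (22.3/17111.2) = 1.1520…

1.15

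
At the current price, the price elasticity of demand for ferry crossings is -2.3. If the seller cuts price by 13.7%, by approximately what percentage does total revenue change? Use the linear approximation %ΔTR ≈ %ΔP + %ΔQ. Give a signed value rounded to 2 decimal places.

%ΔQ ≈ Ed × %ΔP = (-2.3) × (-13.7%) = +31.5100%
%ΔTR ≈ %ΔP + %ΔQ = (-13.7%) + (+31.5100%) = +17.8100%

+17.81%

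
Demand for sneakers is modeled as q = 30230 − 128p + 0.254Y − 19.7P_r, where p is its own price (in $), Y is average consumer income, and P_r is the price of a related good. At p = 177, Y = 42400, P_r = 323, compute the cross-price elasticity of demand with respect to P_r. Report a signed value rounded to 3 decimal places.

-0.531

At the given values, q = 30230 − 128(177) + 0.254(42400) − 19.7(323) = 11980.5.
∂q/∂P_r = -19.7.
E = (-19.7) × (323/11980.5) = -0.53112…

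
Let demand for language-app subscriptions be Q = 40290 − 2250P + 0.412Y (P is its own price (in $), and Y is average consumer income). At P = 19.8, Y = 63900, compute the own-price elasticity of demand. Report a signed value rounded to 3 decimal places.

-2.019

At the given values, Q = 40290 − 2250(19.8) + 0.412(63900) = 22066.8.
∂Q/∂P = −2250.
E = (-2250) × (19.8/22066.8) = -2.01886…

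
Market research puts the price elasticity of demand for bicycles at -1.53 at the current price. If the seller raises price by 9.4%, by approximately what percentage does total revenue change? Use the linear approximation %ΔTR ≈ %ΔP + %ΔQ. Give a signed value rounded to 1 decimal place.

-5.0%

%ΔQ ≈ Ed × %ΔP = (-1.53) × (+9.4%) = -14.3820%
%ΔTR ≈ %ΔP + %ΔQ = (+9.4%) + (-14.3820%) = -4.9820%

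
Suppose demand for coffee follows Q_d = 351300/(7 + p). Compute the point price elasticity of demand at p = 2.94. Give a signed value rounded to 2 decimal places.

-0.30

dQ_d/dp = −351300/(7 + p)² = -3555.54. At p = 2.94, Q_d = 35342.1.
Ed = (dQ_d/dp)·(p/Q_d) = (-3555.54) × (2.94/35342.1) = -0.2957…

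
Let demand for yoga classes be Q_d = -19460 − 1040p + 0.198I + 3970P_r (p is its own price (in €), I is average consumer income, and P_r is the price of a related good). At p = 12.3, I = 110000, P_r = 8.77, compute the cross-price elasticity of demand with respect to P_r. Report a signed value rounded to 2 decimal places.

1.43

At the given values, Q_d = -19460 − 1040(12.3) + 0.198(110000) + 3970(8.77) = 24344.9.
∂Q_d/∂P_r = 3970.
E = (3970) × (8.77/24344.9) = 1.4301…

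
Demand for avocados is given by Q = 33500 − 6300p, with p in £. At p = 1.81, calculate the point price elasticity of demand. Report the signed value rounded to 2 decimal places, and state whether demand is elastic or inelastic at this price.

-0.52; inelastic

dQ/dp = −6300. At p = 1.81, Q = 33500 − 6300(1.81) = 22097.
Ed = (dQ/dp)·(p/Q) = −6300 × (1.81/22097) = -0.5160…
|Ed| = 0.52 < 1, so demand is inelastic.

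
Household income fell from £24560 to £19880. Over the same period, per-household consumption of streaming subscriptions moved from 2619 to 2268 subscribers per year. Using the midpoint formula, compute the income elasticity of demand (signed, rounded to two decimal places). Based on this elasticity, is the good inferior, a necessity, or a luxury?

0.68; necessity

%ΔQ = (2268 − 2619)/[( 2619 + 2268)/2] = -351/2443.5 = -0.143646…
%ΔIncome = (19880 − 24560)/[( 24560 + 19880)/2] = -4680/22220 = -0.210621…
E_income = (-351/2443.5) / (-4680/22220) = 0.6820…
0 < E_income < 1 ⇒ normal good, necessity.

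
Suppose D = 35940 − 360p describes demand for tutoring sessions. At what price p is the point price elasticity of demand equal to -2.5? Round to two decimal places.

Ed = −360p/(35940 − 360p). Set this equal to -2.5:
360p = 2.5·(35940 − 360p) ⇒ 360p(1 + 2.5) = 2.5·35940
p = 2.5·35940 / (360·3.5) = 71.3095…

71.31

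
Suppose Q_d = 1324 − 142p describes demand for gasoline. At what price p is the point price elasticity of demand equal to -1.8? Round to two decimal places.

5.99

Ed = −142p/(1324 − 142p). Set this equal to -1.8:
142p = 1.8·(1324 − 142p) ⇒ 142p(1 + 1.8) = 1.8·1324
p = 1.8·1324 / (142·2.8) = 5.9939…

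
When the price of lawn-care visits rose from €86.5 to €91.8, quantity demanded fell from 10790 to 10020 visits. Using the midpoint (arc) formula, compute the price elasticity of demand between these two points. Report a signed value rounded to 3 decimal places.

-1.245

%ΔQ = (10020 − 10790) / [(10790 + 10020)/2] = -770/10405 = -0.074002…
%ΔP = (91.8 − 86.5) / [(86.5 + 91.8)/2] = 5.3/89.15 = 0.059450…
Arc Ed = %ΔQ / %ΔP = (-770/10405) / (5.3/89.15) = -1.24478…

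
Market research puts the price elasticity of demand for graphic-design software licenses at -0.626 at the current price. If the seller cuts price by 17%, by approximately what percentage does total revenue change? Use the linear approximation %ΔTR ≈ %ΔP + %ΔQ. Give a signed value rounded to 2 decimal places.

%ΔQ ≈ Ed × %ΔP = (-0.626) × (-17%) = +10.6420%
%ΔTR ≈ %ΔP + %ΔQ = (-17%) + (+10.6420%) = -6.3580%

-6.36%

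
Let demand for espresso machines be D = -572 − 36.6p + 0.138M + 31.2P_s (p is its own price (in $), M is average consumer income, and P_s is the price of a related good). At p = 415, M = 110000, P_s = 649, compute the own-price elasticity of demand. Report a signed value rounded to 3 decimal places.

At the given values, D = -572 − 36.6(415) + 0.138(110000) + 31.2(649) = 19667.8.
∂D/∂p = −36.6.
E = (-36.6) × (415/19667.8) = -0.77227…

-0.772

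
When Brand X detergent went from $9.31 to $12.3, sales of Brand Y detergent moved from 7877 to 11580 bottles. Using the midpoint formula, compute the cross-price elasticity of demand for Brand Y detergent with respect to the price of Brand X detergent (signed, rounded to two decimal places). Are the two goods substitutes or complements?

%ΔQ_{Brand Y detergent} = (11580 − 7877)/avg = 3703/9728.5 = 0.380634…
%ΔP_{Brand X detergent} = (12.3 − 9.31)/avg = 2.99/10.805 = 0.276723…
E_cross = (3703/9728.5) / (2.99/10.805) = 1.3755…
E_cross > 0 ⇒ the goods are substitutes.

1.38; substitutes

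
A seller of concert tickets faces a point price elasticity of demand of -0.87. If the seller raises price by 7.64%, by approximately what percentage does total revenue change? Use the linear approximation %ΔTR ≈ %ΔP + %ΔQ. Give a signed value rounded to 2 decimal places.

%ΔQ ≈ Ed × %ΔP = (-0.87) × (+7.64%) = -6.6468%
%ΔTR ≈ %ΔP + %ΔQ = (+7.64%) + (-6.6468%) = +0.9932%

+0.99%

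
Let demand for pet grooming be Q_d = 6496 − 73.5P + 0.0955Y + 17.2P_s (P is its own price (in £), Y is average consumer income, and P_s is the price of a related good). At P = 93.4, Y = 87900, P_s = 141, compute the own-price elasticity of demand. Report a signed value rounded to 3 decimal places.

At the given values, Q_d = 6496 − 73.5(93.4) + 0.0955(87900) + 17.2(141) = 10450.75.
∂Q_d/∂P = −73.5.
E = (-73.5) × (93.4/10450.75) = -0.65688…

-0.657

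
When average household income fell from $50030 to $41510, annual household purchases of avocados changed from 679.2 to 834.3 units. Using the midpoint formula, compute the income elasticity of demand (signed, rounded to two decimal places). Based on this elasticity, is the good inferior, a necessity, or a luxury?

-1.10; inferior

%ΔQ = (834.3 − 679.2)/[( 679.2 + 834.3)/2] = 155.1/756.75 = 0.204955…
%ΔIncome = (41510 − 50030)/[( 50030 + 41510)/2] = -8520/45770 = -0.186148…
E_income = (155.1/756.75) / (-8520/45770) = -1.1010…
E_income < 0 ⇒ inferior good.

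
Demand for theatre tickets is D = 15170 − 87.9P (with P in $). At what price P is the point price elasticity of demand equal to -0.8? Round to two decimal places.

Ed = −87.9P/(15170 − 87.9P). Set this equal to -0.8:
87.9P = 0.8·(15170 − 87.9P) ⇒ 87.9P(1 + 0.8) = 0.8·15170
P = 0.8·15170 / (87.9·1.8) = 76.7033…

76.70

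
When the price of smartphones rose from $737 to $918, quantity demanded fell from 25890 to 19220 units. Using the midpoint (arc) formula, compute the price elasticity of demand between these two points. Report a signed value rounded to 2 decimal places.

%ΔQ = (19220 − 25890) / [(25890 + 19220)/2] = -6670/22555 = -0.295721…
%ΔP = (918 − 737) / [(737 + 918)/2] = 181/827.5 = 0.218731…
Arc Ed = %ΔQ / %ΔP = (-6670/22555) / (181/827.5) = -1.3519…

-1.35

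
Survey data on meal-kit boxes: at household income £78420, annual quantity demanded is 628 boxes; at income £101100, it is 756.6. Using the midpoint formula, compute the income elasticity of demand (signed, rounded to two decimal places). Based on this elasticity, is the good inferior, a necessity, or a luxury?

0.74; necessity

%ΔQ = (756.6 − 628)/[( 628 + 756.6)/2] = 128.6/692.3 = 0.185757…
%ΔIncome = (101100 − 78420)/[( 78420 + 101100)/2] = 22680/89760 = 0.252673…
E_income = (128.6/692.3) / (22680/89760) = 0.7351…
0 < E_income < 1 ⇒ normal good, necessity.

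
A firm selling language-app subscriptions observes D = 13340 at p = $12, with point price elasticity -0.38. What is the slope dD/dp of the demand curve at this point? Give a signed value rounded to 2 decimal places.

Ed = (dD/dp)·(p/D) ⇒ dD/dp = Ed·D/p = (-0.38)·13340/12 = -422.4333…

-422.43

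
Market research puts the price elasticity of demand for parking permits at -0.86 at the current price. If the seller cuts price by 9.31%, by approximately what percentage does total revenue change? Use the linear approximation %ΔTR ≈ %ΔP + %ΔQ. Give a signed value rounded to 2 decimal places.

-1.30%

%ΔQ ≈ Ed × %ΔP = (-0.86) × (-9.31%) = +8.0066%
%ΔTR ≈ %ΔP + %ΔQ = (-9.31%) + (+8.0066%) = -1.3034%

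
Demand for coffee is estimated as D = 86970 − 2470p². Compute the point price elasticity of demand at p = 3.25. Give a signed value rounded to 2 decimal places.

-0.86

dD/dp = −2·2470·p = -16055. At p = 3.25, D = 60880.625.
Ed = (dD/dp)·(p/D) = (-16055) × (3.25/60880.625) = -0.8570…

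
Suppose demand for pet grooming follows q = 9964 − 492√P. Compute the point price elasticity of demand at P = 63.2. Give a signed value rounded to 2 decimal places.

-0.32

dq/dP = −492/(2√P) = -30.944. At P = 63.2, q = 6052.68.
Ed = (dq/dP)·(P/q) = (-30.944) × (63.2/6052.68) = -0.3231…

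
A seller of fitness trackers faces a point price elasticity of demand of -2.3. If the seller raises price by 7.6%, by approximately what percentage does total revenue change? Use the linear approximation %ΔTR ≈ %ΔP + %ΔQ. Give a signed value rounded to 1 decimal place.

-9.9%

%ΔQ ≈ Ed × %ΔP = (-2.3) × (+7.6%) = -17.4800%
%ΔTR ≈ %ΔP + %ΔQ = (+7.6%) + (-17.4800%) = -9.8800%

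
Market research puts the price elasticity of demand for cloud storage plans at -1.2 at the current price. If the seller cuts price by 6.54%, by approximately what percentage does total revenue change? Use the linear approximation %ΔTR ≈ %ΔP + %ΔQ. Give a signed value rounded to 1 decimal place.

%ΔQ ≈ Ed × %ΔP = (-1.2) × (-6.54%) = +7.8480%
%ΔTR ≈ %ΔP + %ΔQ = (-6.54%) + (+7.8480%) = +1.3080%

+1.3%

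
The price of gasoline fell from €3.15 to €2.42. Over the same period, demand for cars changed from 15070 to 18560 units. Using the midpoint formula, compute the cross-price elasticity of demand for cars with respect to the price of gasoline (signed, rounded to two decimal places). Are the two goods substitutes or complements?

-0.79; complements

%ΔQ_{cars} = (18560 − 15070)/avg = 3490/16815 = 0.207552…
%ΔP_{gasoline} = (2.42 − 3.15)/avg = -0.73/2.785 = -0.262118…
E_cross = (3490/16815) / (-0.73/2.785) = -0.7918…
E_cross < 0 ⇒ the goods are complements.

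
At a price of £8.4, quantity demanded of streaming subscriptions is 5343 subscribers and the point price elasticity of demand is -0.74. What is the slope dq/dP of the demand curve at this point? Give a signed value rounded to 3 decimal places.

Ed = (dq/dP)·(P/q) ⇒ dq/dP = Ed·q/P = (-0.74)·5343/8.4 = -470.69285…

-470.693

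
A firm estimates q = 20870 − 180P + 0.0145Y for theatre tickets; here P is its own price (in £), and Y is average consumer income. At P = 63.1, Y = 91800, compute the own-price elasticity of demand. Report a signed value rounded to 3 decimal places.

At the given values, q = 20870 − 180(63.1) + 0.0145(91800) = 10843.1.
∂q/∂P = −180.
E = (-180) × (63.1/10843.1) = -1.04748…

-1.047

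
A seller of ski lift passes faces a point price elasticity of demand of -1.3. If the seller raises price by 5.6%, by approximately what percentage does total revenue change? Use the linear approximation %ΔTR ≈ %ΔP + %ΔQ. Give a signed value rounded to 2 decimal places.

%ΔQ ≈ Ed × %ΔP = (-1.3) × (+5.6%) = -7.2800%
%ΔTR ≈ %ΔP + %ΔQ = (+5.6%) + (-7.2800%) = -1.6800%

-1.68%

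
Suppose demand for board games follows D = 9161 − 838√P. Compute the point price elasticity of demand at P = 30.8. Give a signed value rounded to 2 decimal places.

-0.52

dD/dP = −838/(2√P) = -75.4986. At P = 30.8, D = 4510.29.
Ed = (dD/dP)·(P/D) = (-75.4986) × (30.8/4510.29) = -0.5155…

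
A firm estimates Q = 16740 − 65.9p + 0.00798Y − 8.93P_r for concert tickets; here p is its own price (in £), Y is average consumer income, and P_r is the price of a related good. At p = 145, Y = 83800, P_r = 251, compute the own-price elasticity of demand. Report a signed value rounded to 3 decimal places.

-1.703

At the given values, Q = 16740 − 65.9(145) + 0.00798(83800) − 8.93(251) = 5611.794.
∂Q/∂p = −65.9.
E = (-65.9) × (145/5611.794) = -1.70275…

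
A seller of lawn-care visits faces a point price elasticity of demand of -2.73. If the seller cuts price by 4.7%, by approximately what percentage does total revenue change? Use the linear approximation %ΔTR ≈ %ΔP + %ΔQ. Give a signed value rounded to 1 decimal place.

%ΔQ ≈ Ed × %ΔP = (-2.73) × (-4.7%) = +12.8310%
%ΔTR ≈ %ΔP + %ΔQ = (-4.7%) + (+12.8310%) = +8.1310%

+8.1%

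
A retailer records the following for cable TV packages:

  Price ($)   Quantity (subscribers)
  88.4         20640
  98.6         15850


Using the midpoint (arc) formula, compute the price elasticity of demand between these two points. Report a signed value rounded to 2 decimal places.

-2.41

%ΔQ = (15850 − 20640) / [(20640 + 15850)/2] = -4790/18245 = -0.262537…
%ΔP = (98.6 − 88.4) / [(88.4 + 98.6)/2] = 10.2/93.5 = 0.109090…
Arc Ed = %ΔQ / %ΔP = (-4790/18245) / (10.2/93.5) = -2.4065…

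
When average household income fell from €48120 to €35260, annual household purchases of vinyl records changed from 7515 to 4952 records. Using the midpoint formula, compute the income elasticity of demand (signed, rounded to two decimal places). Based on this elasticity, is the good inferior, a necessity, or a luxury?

1.33; luxury

%ΔQ = (4952 − 7515)/[( 7515 + 4952)/2] = -2563/6233.5 = -0.411165…
%ΔIncome = (35260 − 48120)/[( 48120 + 35260)/2] = -12860/41690 = -0.308467…
E_income = (-2563/6233.5) / (-12860/41690) = 1.3329…
E_income > 1 ⇒ normal good, luxury.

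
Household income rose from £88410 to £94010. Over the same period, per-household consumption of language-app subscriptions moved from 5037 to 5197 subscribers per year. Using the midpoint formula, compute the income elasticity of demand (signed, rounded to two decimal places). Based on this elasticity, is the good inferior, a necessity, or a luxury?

%ΔQ = (5197 − 5037)/[( 5037 + 5197)/2] = 160/5117 = 0.031268…
%ΔIncome = (94010 − 88410)/[( 88410 + 94010)/2] = 5600/91210 = 0.061396…
E_income = (160/5117) / (5600/91210) = 0.5092…
0 < E_income < 1 ⇒ normal good, necessity.

0.51; necessity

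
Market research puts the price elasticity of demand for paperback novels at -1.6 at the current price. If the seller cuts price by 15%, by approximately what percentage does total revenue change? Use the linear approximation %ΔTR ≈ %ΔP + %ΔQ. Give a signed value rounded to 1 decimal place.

+9.0%

%ΔQ ≈ Ed × %ΔP = (-1.6) × (-15%) = +24.0000%
%ΔTR ≈ %ΔP + %ΔQ = (-15%) + (+24.0000%) = +9.0000%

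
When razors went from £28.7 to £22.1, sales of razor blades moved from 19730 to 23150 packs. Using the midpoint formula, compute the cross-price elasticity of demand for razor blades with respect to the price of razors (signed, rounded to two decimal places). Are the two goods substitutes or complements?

%ΔQ_{razor blades} = (23150 − 19730)/avg = 3420/21440 = 0.159514…
%ΔP_{razors} = (22.1 − 28.7)/avg = -6.6/25.4 = -0.259842…
E_cross = (3420/21440) / (-6.6/25.4) = -0.6138…
E_cross < 0 ⇒ the goods are complements.

-0.61; complements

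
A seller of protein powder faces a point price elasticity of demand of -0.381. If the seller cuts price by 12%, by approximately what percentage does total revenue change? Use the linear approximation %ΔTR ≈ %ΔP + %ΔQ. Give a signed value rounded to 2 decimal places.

%ΔQ ≈ Ed × %ΔP = (-0.381) × (-12%) = +4.5720%
%ΔTR ≈ %ΔP + %ΔQ = (-12%) + (+4.5720%) = -7.4280%

-7.43%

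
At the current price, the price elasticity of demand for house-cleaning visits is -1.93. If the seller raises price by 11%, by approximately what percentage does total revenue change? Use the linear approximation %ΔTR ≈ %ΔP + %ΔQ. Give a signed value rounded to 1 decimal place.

%ΔQ ≈ Ed × %ΔP = (-1.93) × (+11%) = -21.2300%
%ΔTR ≈ %ΔP + %ΔQ = (+11%) + (-21.2300%) = -10.2300%

-10.2%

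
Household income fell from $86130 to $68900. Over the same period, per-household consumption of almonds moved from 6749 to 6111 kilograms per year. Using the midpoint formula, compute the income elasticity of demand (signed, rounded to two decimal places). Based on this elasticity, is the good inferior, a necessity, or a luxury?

%ΔQ = (6111 − 6749)/[( 6749 + 6111)/2] = -638/6430 = -0.099222…
%ΔIncome = (68900 − 86130)/[( 86130 + 68900)/2] = -17230/77515 = -0.222279…
E_income = (-638/6430) / (-17230/77515) = 0.4463…
0 < E_income < 1 ⇒ normal good, necessity.

0.45; necessity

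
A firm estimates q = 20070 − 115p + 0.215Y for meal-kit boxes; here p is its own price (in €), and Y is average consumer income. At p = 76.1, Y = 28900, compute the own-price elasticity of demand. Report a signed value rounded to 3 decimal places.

-0.499

At the given values, q = 20070 − 115(76.1) + 0.215(28900) = 17532.
∂q/∂p = −115.
E = (-115) × (76.1/17532) = -0.49917…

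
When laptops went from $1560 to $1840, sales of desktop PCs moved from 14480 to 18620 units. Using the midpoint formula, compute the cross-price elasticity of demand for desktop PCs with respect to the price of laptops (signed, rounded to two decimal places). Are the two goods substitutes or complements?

%ΔQ_{desktop PCs} = (18620 − 14480)/avg = 4140/16550 = 0.250151…
%ΔP_{laptops} = (1840 − 1560)/avg = 280/1700 = 0.164705…
E_cross = (4140/16550) / (280/1700) = 1.5187…
E_cross > 0 ⇒ the goods are substitutes.

1.52; substitutes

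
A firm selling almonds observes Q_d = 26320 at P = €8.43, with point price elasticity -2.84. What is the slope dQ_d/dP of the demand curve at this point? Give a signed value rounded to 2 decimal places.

Ed = (dQ_d/dP)·(P/Q_d) ⇒ dQ_d/dP = Ed·Q_d/P = (-2.84)·26320/8.43 = -8866.9988…

-8867.00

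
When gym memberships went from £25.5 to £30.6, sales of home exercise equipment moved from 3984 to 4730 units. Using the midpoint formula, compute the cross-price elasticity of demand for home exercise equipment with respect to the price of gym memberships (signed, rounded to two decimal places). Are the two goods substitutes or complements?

0.94; substitutes

%ΔQ_{home exercise equipment} = (4730 − 3984)/avg = 746/4357 = 0.171218…
%ΔP_{gym memberships} = (30.6 − 25.5)/avg = 5.1/28.05 = 0.181818…
E_cross = (746/4357) / (5.1/28.05) = 0.9417…
E_cross > 0 ⇒ the goods are substitutes.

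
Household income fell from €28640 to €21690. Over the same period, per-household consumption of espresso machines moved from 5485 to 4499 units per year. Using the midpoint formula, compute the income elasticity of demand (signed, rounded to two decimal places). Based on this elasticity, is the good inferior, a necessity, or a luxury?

0.72; necessity

%ΔQ = (4499 − 5485)/[( 5485 + 4499)/2] = -986/4992 = -0.197516…
%ΔIncome = (21690 − 28640)/[( 28640 + 21690)/2] = -6950/25165 = -0.276177…
E_income = (-986/4992) / (-6950/25165) = 0.7151…
0 < E_income < 1 ⇒ normal good, necessity.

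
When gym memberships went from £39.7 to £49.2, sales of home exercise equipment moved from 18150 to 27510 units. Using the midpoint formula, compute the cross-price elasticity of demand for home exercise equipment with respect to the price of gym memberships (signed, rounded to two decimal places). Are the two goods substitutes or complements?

1.92; substitutes

%ΔQ_{home exercise equipment} = (27510 − 18150)/avg = 9360/22830 = 0.409986…
%ΔP_{gym memberships} = (49.2 − 39.7)/avg = 9.5/44.45 = 0.213723…
E_cross = (9360/22830) / (9.5/44.45) = 1.9183…
E_cross > 0 ⇒ the goods are substitutes.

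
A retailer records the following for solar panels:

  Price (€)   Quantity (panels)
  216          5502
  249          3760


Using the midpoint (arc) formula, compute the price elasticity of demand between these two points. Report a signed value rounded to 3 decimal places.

%ΔQ = (3760 − 5502) / [(5502 + 3760)/2] = -1742/4631 = -0.376160…
%ΔP = (249 − 216) / [(216 + 249)/2] = 33/232.5 = 0.141935…
Arc Ed = %ΔQ / %ΔP = (-1742/4631) / (33/232.5) = -2.65022…

-2.650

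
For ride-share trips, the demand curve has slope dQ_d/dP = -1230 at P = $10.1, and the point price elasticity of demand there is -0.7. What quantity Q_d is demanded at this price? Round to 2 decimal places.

Ed = (dQ_d/dP)·(P/Q_d) ⇒ Q_d = (dQ_d/dP)·P/Ed = (-1230)·10.1/(-0.7) = 17747.1428…

17747.14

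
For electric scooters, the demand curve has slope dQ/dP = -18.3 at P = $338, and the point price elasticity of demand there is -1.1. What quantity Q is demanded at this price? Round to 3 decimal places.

Ed = (dQ/dP)·(P/Q) ⇒ Q = (dQ/dP)·P/Ed = (-18.3)·338/(-1.1) = 5623.09090…

5623.091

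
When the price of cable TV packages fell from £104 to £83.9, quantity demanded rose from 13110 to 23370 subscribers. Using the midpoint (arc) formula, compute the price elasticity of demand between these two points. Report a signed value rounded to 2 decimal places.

-2.63

%ΔQ = (23370 − 13110) / [(13110 + 23370)/2] = 10260/18240 = 0.5625
%ΔP = (83.9 − 104) / [(104 + 83.9)/2] = -20.1/93.95 = -0.213943…
Arc Ed = %ΔQ / %ΔP = (10260/18240) / (-20.1/93.95) = -2.6291…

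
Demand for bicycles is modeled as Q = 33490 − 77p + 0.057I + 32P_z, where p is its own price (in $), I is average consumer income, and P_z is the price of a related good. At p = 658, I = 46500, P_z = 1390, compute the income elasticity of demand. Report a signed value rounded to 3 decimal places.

At the given values, Q = 33490 − 77(658) + 0.057(46500) + 32(1390) = 29954.5.
∂Q/∂I = 0.057.
E = (0.057) × (46500/29954.5) = 0.08848…

0.088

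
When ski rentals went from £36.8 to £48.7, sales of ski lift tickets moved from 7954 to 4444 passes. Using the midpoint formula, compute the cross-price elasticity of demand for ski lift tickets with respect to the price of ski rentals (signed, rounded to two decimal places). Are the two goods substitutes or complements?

%ΔQ_{ski lift tickets} = (4444 − 7954)/avg = -3510/6199 = -0.566220…
%ΔP_{ski rentals} = (48.7 − 36.8)/avg = 11.9/42.75 = 0.278362…
E_cross = (-3510/6199) / (11.9/42.75) = -2.0341…
E_cross < 0 ⇒ the goods are complements.

-2.03; complements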